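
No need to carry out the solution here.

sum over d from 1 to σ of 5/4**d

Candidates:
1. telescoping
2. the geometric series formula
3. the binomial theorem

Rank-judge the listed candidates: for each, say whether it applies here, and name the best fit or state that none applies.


Best approach: the geometric series formula — consecutive terms stand in a fixed index-free ratio — the geometric sum formula closes it.
- telescoping: in the displayed form, no term reappears at a neighboring index to cancel against.
- the geometric series formula — a fit — the right tool for this form.
- the binomial theorem — there is no sum-raised-to-a-power identity hiding in these terms.


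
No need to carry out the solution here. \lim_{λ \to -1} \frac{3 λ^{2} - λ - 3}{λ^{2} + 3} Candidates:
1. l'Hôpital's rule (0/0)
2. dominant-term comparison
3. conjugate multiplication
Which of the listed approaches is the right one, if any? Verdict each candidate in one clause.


Method: no special technique — the function is continuous at -1; evaluation is itself the limit, no machinery required.
- l'Hôpital's rule (0/0) — evaluation at the point is determinate, so the rule has nothing to repair.
- dominant-term comparison — no dominant power emerges to decide the limit by degree comparison.
- conjugate multiplication — no divergent radical difference is present for a conjugate pair to cancel.


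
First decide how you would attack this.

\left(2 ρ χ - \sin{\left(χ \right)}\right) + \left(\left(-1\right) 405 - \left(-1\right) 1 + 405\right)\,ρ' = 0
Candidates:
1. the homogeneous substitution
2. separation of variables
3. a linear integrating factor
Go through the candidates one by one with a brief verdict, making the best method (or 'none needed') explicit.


Verdict: a linear integrating factor — the unknown enters only to the first power against a nonzero forcing term — the integrating-factor template applies directly.
- the homogeneous substitution — solved for the derivative, the right side changes under joint scaling of the two variables.
- separation of variables: the two dependences are entangled, not a clean product of one-variable pieces.
- a linear integrating factor: yes, a natural case for it.


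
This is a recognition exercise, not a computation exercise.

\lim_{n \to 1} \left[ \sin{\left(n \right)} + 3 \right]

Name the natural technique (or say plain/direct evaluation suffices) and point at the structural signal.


Diagnosis: no special technique — no denominator vanishes and nothing blows up at 1: direct substitution is the whole computation.


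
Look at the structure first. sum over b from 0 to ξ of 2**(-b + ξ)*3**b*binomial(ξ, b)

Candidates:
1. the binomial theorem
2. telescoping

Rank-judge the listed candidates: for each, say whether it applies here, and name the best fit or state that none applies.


Diagnosis: the binomial theorem — binomial coefficients against complementary powers of 3 and 2: recognize the binomial expansion and resum.
- the binomial theorem: a fit — the right tool for this form.
- telescoping: writing out consecutive terms as given produces no pairwise cancellation.


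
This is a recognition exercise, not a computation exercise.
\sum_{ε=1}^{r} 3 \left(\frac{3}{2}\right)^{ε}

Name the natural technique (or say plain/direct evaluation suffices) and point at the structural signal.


Diagnosis: the geometric series formula — each summand is the previous one scaled by \frac{3}{2}; that constant multiplier is itself the geometric structure.


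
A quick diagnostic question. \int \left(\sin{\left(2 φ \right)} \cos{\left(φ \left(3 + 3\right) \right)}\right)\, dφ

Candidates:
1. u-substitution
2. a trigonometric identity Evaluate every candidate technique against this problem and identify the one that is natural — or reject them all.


Best approach: a trigonometric identity — cross-frequency products like \sin{\left(2 φ \right)} \cos{\left(φ \left(3 + 3\right) \right)} are the textbook product-to-sum case — the identity converts them to directly integrable sinusoids.
- u-substitution — no subexpression of the integrand pairs with its own derivative as a factor — individual terms may offer their own substitutions, but any change of variable covering the whole integral would have to be constructed from outside the expression.
- a trigonometric identity — a fit — the right tool for this form.


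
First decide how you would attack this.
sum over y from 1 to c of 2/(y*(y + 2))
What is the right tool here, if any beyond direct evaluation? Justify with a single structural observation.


Diagnosis: telescoping — the denominator's roots in 2/(y*(y + 2)) sit an integer apart: decomposition produces a self-cancelling chain.


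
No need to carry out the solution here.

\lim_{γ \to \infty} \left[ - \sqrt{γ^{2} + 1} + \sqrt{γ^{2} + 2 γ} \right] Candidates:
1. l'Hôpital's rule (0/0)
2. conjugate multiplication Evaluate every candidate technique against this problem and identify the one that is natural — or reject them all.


Method: conjugate multiplication — \sqrt{γ^{2} + 2 γ} and \sqrt{γ^{2} + 1} both blow up, but their difference is tame once the conjugate rationalizes it.
- l'Hôpital's rule (0/0): substitution produces ∞ − ∞ rather than a vanishing quotient; the rule needs a 0/0 ratio to act on.
- conjugate multiplication — yes — fits the structure here.


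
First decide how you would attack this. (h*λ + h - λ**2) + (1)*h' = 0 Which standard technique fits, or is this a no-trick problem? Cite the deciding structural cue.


Method: a linear integrating factor — linear in the unknown with genuine forcing: multiply through by the exponential of the integrated coefficient and the left side closes into one derivative.


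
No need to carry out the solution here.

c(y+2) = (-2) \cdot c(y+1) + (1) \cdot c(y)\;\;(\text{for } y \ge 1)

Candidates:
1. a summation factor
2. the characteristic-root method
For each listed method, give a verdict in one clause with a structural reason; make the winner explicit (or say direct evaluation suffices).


Diagnosis: the characteristic-root method — constant coefficients and linearity mean the ansatz r^y reduces it to solving the characteristic polynomial.
- a summation factor: the recurrence reaches back more than one step, outside the first-order family a summation factor normalizes.
- the characteristic-root method — a fit — the right tool for this form.


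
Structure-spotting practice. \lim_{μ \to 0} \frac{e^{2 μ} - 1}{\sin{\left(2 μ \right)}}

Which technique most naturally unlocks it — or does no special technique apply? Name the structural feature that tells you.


Diagnosis: l'Hôpital's rule (0/0) — substituting 0 gives 0 over 0; differentiate top and bottom once and re-evaluate. The standard small-argument limits would also carry it; the rule is the systematic route.


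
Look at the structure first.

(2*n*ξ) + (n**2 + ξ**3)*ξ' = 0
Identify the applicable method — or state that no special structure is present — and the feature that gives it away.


Technique: the exact-equation method — the cross partial derivatives of 2*n*ξ and n**2 + ξ**3 agree, so the left side is the total differential of one potential in n and ξ.


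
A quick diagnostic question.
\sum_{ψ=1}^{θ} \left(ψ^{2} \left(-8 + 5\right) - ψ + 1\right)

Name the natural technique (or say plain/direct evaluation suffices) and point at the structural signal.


Technique: no special technique — with only polynomial terms in ψ present, the classical sum-of-powers identities are all you need.


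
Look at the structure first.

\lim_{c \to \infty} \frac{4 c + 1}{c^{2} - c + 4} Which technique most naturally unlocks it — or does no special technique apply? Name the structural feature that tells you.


Diagnosis: dominant-term comparison — divide through by the highest power of c; every lower-order term dies and the dominant terms decide the limit. As a single quotient, the ∞/∞ shape would yield to repeated differentiation as well — the growth comparison gets there in one look.


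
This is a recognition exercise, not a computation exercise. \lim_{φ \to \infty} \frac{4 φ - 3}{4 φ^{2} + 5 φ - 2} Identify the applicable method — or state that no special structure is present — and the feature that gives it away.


Method: dominant-term comparison — growth-rate triage: the leading powers of φ decide the limit, everything else is noise. Differentiating the expression as a single quotient would eventually settle it as well; matching dominant growth settles it immediately.


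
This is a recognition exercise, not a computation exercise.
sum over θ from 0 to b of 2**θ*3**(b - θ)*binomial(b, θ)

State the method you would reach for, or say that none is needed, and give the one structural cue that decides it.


Best approach: the binomial theorem — terms weighting binomial(b, θ) against matched powers of 2 and 3 reassemble into (2 + 3)^b by the binomial theorem.


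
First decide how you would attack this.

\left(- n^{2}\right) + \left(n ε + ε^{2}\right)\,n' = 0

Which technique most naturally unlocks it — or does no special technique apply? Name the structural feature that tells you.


Diagnosis: the homogeneous substitution — solved for the derivative, the right side is unchanged under scaling ε and n together — it depends only on the ratio n/ε, so substitute a single ratio variable. A Bernoulli substitution after rearrangement (possibly exchanging dependent and independent variable) is a fair alternative; the homogeneous route works on the equation as it stands.


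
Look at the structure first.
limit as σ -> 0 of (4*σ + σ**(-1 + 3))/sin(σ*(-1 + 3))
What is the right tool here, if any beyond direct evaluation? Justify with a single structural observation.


Diagnosis: l'Hôpital's rule (0/0) — both numerator and denominator vanish at 0: the genuine 0/0 indeterminate that l'Hôpital exists for. A local series expansion at the point resolves it as well; the rule is the packaged version of that step.


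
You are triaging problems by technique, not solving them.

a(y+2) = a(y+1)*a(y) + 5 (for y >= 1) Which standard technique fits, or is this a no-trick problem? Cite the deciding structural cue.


Diagnosis: no special technique — each new value is a nonlinear function of earlier ones — scaling arguments and superposition both fail.


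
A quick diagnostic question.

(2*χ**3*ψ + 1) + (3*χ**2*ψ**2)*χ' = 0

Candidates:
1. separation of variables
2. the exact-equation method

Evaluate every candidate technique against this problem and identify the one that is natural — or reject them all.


Technique: the exact-equation method — the mixed-partials test passes for 2*χ**3*ψ + 1 and 3*χ**2*ψ**2, so a potential function exists as presented.
- separation of variables: the two dependences do not factor apart.
- the exact-equation method — applies; the problem has the shape this method handles.


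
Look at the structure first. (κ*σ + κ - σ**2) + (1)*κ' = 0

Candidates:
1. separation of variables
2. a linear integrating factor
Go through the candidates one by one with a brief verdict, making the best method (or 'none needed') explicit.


Technique: a linear integrating factor — linear in the unknown with genuine forcing: multiply through by the exponential of the integrated coefficient and the left side closes into one derivative.
- separation of variables: the two dependences do not factor apart.
- a linear integrating factor: yes — fits the structure here.


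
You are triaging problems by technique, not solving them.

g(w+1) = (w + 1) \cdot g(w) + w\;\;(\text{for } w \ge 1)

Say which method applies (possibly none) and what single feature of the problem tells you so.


Diagnosis: a summation factor — with the index-dependent coefficient w + 1, dividing by the cumulative product turns the left side into a pure difference.


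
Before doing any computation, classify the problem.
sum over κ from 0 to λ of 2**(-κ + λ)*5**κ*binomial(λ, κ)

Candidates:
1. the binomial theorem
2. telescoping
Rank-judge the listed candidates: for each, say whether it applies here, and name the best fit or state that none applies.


Method: the binomial theorem — terms weighting binomial(λ, κ) against matched powers of 5 and 2 reassemble into (5 + 2)^λ by the binomial theorem.
- the binomial theorem: yes — fits the structure here.
- telescoping — writing out consecutive terms as given produces no pairwise cancellation.


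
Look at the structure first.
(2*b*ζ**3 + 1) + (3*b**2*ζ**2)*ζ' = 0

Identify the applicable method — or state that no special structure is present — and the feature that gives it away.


Diagnosis: the exact-equation method — this form is already the differential of something: the matching mixed partials of 2*b*ζ**3 + 1 and 3*b**2*ζ**2 prove it.


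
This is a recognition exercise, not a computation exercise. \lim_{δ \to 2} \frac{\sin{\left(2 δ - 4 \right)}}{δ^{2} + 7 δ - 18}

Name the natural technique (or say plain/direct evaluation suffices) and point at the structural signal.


Technique: l'Hôpital's rule (0/0) — substituting 2 gives 0 over 0; differentiate top and bottom once and re-evaluate. Expanding numerator and denominator to first order gives the same value — the rule automates exactly that.


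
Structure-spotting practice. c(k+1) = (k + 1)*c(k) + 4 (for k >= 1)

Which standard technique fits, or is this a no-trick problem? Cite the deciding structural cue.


Diagnosis: a summation factor — an index-dependent multiplier k + 1 rules out characteristic roots; a summation factor converts it to a pure difference.


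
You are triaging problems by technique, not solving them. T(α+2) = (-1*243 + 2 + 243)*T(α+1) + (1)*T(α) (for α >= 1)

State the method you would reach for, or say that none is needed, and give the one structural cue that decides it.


Verdict: the characteristic-root method — no index-dependence in the weights and nothing inhomogeneous: classic characteristic-equation setup.


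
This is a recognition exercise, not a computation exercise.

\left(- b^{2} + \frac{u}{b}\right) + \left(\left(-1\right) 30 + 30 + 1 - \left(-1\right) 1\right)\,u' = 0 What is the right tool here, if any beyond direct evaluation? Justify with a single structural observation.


Verdict: a linear integrating factor — linear in the unknown with genuine forcing: multiply through by the exponential of the integrated coefficient and the left side closes into one derivative.


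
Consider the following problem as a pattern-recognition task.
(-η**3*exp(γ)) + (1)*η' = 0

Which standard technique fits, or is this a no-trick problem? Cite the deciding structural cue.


Technique: separation of variables — separating collects all η-dependence with the derivative and leaves all γ-dependence opposite: variables separate.


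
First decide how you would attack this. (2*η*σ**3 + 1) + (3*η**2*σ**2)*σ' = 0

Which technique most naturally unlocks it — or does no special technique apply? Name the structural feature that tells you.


Best approach: the exact-equation method — take the mixed partials of 2*η*σ**3 + 1 and 3*η**2*σ**2: they are equal, which certifies an exact differential.


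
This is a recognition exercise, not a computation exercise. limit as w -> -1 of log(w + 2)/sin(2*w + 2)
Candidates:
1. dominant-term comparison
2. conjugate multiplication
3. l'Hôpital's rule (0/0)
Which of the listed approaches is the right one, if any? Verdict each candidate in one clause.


Method: l'Hôpital's rule (0/0) — the 0/0 form at -1 is the signature situation for l'Hôpital's rule. Expanding numerator and denominator to first order gives the same value — the rule automates exactly that.
- dominant-term comparison: this limit is not decided by comparing leading-term growth at infinity.
- conjugate multiplication — rationalization has no target — no divergent radical difference appears.
- l'Hôpital's rule (0/0) — yes, a natural case for it.


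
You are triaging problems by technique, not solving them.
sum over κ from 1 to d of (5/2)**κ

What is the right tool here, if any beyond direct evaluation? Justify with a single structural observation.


Verdict: the geometric series formula — each summand is the previous one scaled by 5/2; that constant multiplier is itself the geometric structure.


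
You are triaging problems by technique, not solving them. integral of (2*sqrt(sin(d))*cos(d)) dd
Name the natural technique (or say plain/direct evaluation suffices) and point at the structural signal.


Verdict: u-substitution — collected, the integrand has one factor that is, up to a constant, the derivative of an inner expression the rest depends on — substitute for that inner expression.


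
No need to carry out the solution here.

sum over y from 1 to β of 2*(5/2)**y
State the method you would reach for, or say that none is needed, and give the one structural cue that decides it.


Technique: the geometric series formula — each summand is the previous one scaled by 5/2; that constant multiplier is itself the geometric structure.


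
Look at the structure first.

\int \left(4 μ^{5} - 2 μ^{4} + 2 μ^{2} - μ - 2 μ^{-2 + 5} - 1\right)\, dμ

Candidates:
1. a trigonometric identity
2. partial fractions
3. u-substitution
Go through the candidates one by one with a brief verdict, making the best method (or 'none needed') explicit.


Technique: no special technique — every term is a constant multiple of a power of μ; term-wise power-rule integration needs no preliminary transformation.
- a trigonometric identity — no sine or cosine appears, so there is nothing for a trigonometric identity to act on.
- partial fractions: the expression is not a ratio of polynomials that decomposes further.
- u-substitution — any workable substitution here is cosmetic — the integrand is already in directly integrable form.


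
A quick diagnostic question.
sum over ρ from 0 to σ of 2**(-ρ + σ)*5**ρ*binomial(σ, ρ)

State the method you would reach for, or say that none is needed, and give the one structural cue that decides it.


Best approach: the binomial theorem — the summand is term ρ of a binomial expansion in 5 and 2; the whole sum is a single power.


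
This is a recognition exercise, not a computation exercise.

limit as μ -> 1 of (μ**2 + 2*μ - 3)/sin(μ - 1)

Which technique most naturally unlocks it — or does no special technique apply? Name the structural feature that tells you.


Best approach: l'Hôpital's rule (0/0) — both numerator and denominator vanish at 1: the genuine 0/0 indeterminate that l'Hôpital exists for. A local series expansion at the point resolves it as well; the rule is the packaged version of that step.


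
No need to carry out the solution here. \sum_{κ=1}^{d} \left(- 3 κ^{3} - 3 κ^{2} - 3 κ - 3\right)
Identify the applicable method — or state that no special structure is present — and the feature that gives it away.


Diagnosis: no special technique — nothing telescopes and nothing is geometric; polynomial terms in κ sum term by term.


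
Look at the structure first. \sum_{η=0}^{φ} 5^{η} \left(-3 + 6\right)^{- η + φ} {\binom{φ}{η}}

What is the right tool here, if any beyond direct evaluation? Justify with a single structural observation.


Best approach: the binomial theorem — the summand is term η of a binomial expansion in 5 and (-3 + 6); the whole sum is a single power.


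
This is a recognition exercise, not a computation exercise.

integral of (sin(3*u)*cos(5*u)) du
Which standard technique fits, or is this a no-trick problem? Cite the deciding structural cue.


Verdict: a trigonometric identity — sin(3*u)*cos(5*u) is a beat pattern — rewrite the product as a sum of single-frequency waves before integrating.


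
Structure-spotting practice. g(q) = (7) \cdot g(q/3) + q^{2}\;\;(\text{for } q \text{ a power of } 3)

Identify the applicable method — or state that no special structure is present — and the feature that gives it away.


Diagnosis: the master substitution — the argument contracts 3-fold per step: reindex q exponentially and solve the linear recurrence in the new index.


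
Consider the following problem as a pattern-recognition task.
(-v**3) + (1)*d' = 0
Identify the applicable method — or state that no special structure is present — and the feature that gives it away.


Method: no special technique — the slope is a pure function of v; integrate both sides and be done.


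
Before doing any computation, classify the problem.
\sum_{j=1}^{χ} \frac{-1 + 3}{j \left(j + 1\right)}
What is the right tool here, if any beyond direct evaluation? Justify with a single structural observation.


Best approach: telescoping — one partial-fraction pass turns \frac{-1 + 3}{j \left(j + 1\right)} into a shifted difference, and shifted differences telescope.


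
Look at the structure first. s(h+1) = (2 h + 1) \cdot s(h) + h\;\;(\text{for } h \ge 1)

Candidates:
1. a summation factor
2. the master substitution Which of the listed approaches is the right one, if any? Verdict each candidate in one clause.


Diagnosis: a summation factor — an index-dependent multiplier 2 h + 1 rules out characteristic roots; a summation factor converts it to a pure difference.
- a summation factor: applicable, and directly so.
- the master substitution: no fixed divisor shrinks the index between calls.


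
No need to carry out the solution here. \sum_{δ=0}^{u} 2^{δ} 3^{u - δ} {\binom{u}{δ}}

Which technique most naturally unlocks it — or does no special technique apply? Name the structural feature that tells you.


Diagnosis: the binomial theorem — binomial coefficients against complementary powers of 2 and 3: recognize the binomial expansion and resum.


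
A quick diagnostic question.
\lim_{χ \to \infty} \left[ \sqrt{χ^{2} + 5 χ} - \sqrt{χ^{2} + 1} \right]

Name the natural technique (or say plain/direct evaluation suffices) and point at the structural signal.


Method: conjugate multiplication — turning the difference into a conjugate-rationalized ratio makes the limit readable.


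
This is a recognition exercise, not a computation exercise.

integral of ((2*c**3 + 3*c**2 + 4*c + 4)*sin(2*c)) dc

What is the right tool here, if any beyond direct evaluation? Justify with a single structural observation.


Method: integration by parts — differentiate 2*c**3 + 3*c**2 + 4*c + 4, integrate sin(2*c): each pass lowers the polynomial degree, so parts terminates.


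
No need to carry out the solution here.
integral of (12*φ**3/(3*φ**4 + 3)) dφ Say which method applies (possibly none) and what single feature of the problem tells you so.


Best approach: u-substitution — viewed as a product, the integrand is a composition evaluated at 3*φ**4 + 3 times (a constant multiple of) that inner expression's derivative, so u = 3*φ**4 + 3 makes it elementary.


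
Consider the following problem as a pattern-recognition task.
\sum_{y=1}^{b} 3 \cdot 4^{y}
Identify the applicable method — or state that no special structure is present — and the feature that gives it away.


Verdict: the geometric series formula — the ratio of consecutive terms is the constant 4, independent of the index — a geometric sum.


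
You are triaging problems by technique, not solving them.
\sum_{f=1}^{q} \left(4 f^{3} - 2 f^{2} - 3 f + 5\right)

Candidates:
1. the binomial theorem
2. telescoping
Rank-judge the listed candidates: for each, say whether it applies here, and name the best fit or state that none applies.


Technique: no special technique — Faulhaber territory: sum each constant-multiple power of f with its closed-form formula, no trick required.
- the binomial theorem: the terms lack the binomial-coefficient-weighted complementary-power pattern of an expansion.
- telescoping: as presented, consecutive terms share no shifted copy to cancel against — no rewrite is on display to change that.


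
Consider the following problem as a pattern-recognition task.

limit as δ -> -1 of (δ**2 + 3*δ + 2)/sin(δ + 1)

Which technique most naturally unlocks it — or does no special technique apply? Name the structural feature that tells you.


Technique: l'Hôpital's rule (0/0) — both numerator and denominator vanish at -1: the genuine 0/0 indeterminate that l'Hôpital exists for. The standard small-argument limits would also carry it; the rule is the systematic route.


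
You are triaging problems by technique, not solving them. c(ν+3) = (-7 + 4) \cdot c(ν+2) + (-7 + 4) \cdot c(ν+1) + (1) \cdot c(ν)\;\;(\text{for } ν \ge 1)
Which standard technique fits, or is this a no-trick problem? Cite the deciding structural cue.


Method: the characteristic-root method — fixed numeric weights on consecutive terms and no forcing term added: the root method in its home territory.


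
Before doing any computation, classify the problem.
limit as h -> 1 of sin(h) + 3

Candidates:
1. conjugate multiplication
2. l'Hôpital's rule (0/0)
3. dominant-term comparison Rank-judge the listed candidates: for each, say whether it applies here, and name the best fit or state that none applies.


Verdict: no special technique — no denominator vanishes and nothing blows up at 1: direct substitution is the whole computation.
- conjugate multiplication — no divergent radical difference is present for a conjugate pair to cancel.
- l'Hôpital's rule (0/0): substituting the point gives a finite value outright — there is no indeterminate clash to repair.
- dominant-term comparison: this limit is not decided by comparing leading-term growth at infinity.


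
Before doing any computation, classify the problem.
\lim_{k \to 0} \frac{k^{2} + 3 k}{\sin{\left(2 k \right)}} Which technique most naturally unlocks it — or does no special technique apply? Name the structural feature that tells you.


Verdict: l'Hôpital's rule (0/0) — both numerator and denominator vanish at 0: the genuine 0/0 indeterminate that l'Hôpital exists for. The standard small-argument limits would also carry it; the rule is the systematic route.


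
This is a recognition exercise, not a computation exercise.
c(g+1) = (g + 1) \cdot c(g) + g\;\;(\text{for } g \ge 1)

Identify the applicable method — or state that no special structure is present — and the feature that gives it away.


Best approach: a summation factor — one-term recursion with variable weight g + 1 is solved by product normalization, not by root-finding.


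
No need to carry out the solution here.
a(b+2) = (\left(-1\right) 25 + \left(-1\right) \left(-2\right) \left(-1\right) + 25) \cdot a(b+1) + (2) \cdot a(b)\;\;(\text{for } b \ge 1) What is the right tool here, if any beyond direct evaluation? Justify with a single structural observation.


Diagnosis: the characteristic-root method — the recurrence treats every index alike (constant coefficients, no forcing) — precisely the regime where r^b trials close it.


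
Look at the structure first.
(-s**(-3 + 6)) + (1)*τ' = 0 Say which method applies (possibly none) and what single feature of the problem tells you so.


Diagnosis: no special technique — solved for the derivative, τ never appears on the right — this is a direct integration in s, not a differential-equations problem at heart.


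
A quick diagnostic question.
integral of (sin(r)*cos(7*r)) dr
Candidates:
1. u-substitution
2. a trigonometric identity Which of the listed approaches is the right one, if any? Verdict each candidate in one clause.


Method: a trigonometric identity — sin(r)*cos(7*r) mixes two frequencies; the product-to-sum identity splits it into single-frequency sinusoids.
- u-substitution — no subexpression of the integrand serves as a whole-integral substitution inner — individual terms may offer their own, but none carries its derivative as a factor of the full integrand; a working change of variable would have to be constructed from outside the expression.
- a trigonometric identity — applicable, and directly so.


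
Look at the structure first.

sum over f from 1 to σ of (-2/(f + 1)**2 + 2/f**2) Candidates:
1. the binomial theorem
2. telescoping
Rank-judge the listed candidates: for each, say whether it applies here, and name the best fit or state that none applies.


Verdict: telescoping — this sum is a zipper: each term contributes 2/f**2 and removes the next index's value, which the following term puts back, closing term by term.
- the binomial theorem — the summand does not match any term pattern of an expanded binomial power.
- telescoping — applies; the problem has the shape this method handles.


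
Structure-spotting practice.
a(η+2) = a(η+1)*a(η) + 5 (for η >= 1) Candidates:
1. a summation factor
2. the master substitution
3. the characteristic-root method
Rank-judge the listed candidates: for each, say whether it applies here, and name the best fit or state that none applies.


Technique: no special technique — a nonlinear dependence on earlier terms breaks linearity, and with it every superposition-based closed form.
- a summation factor: no summation factor applies — the rule is not linear in the sequence values.
- the master substitution — there is no divide-the-index recursive argument.
- the characteristic-root method — the recursion is nonlinear in the sequence values, so no linear-modes ansatz applies.


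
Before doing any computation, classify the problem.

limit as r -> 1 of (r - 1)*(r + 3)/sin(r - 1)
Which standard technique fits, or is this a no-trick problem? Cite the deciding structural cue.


Verdict: l'Hôpital's rule (0/0) — substituting 1 gives 0 over 0; differentiate top and bottom once and re-evaluate. Known elementary limits would finish this too — the rule just bypasses the case analysis.


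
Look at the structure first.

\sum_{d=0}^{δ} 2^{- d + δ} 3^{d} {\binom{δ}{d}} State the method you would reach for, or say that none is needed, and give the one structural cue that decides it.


Diagnosis: the binomial theorem — terms weighting {\binom{δ}{d}} against matched powers of 3 and 2 reassemble into (3 + 2)^δ by the binomial theorem.


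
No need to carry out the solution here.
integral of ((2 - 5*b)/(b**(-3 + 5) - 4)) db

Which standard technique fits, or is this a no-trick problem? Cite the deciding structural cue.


Best approach: partial fractions — the denominator (b**(-3 + 5) - 4) factors, so the quotient decomposes into elementary partial fractions term by term.


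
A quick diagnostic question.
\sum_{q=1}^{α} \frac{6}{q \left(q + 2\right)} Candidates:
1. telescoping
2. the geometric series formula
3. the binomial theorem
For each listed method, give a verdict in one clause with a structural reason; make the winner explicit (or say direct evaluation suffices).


Best approach: telescoping — \frac{6}{q \left(q + 2\right)} is a collapsed telescope: expand it into simple fractions to see the cancellation.
- telescoping: yes — fits the structure here.
- the geometric series formula — the ratio of consecutive terms depends on the index.
- the binomial theorem: the terms lack the binomial-coefficient-weighted complementary-power pattern of an expansion.


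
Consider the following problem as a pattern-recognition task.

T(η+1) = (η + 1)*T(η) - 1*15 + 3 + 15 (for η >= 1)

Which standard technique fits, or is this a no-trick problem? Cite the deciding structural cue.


Best approach: a summation factor — normalize by the running product of η + 1: the left side becomes a difference, and differences sum.


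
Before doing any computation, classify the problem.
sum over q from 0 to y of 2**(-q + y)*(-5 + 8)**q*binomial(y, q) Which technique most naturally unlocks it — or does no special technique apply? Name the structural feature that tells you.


Diagnosis: the binomial theorem — the binomial coefficients weight matched powers of (-5 + 8) and 2, which is exactly the expansion of a binomial power.


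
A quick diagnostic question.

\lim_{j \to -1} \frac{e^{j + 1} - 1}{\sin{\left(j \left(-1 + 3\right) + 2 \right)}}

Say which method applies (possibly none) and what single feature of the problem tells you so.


Method: l'Hôpital's rule (0/0) — plug in -1: top and bottom both hit zero, so differentiate each and retry. A local series expansion at the point resolves it as well; the rule is the packaged version of that step.


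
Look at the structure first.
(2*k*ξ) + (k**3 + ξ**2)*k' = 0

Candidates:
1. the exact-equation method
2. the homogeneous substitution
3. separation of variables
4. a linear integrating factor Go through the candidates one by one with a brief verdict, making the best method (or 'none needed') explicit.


Technique: the exact-equation method — take the mixed partials of 2*k*ξ and k**3 + ξ**2: they are equal, which certifies an exact differential.
- the exact-equation method: a fit — the right tool for this form.
- the homogeneous substitution: the slope changes under joint rescaling, failing the degree-zero test.
- separation of variables: the two dependences do not factor apart.
- a linear integrating factor — a nonlinear term in the unknown puts this outside the integrating-factor template.


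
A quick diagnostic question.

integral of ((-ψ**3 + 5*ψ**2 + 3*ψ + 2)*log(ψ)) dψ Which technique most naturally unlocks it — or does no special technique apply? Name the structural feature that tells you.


Diagnosis: integration by parts — choose u = log(ψ): one derivative turns the logarithm algebraic, and the remaining factor -ψ**3 + 5*ψ**2 + 3*ψ + 2 integrates term by term under the power rule.


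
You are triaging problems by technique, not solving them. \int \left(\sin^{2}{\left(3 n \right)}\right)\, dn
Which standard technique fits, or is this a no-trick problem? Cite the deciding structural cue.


Method: a trigonometric identity — the even trigonometric power \sin^{2}{\left(3 n \right)} reduces by a double-angle identity before any integration is attempted.


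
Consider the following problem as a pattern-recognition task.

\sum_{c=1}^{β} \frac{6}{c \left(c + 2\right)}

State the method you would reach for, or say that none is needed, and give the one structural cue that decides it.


Best approach: telescoping — rewrite \frac{6}{c \left(c + 2\right)} as simple fractions and successive terms eat each other — only the edges survive.


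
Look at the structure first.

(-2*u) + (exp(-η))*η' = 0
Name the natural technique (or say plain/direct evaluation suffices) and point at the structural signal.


Method: separation of variables — separating collects all η-dependence with the derivative and leaves all u-dependence opposite: variables separate. One could also solve this as an exact equation; with each coefficient in its own variable, separating is the same work with fewer steps.


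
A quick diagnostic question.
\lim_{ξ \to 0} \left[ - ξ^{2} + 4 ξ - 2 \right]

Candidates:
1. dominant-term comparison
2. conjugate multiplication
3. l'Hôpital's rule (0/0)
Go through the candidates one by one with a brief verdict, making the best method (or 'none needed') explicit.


Best approach: no special technique — no denominator vanishes and nothing blows up at 0: direct substitution is the whole computation.
- dominant-term comparison — leading-power comparison does not apply to this form.
- conjugate multiplication: no difference of divergent radicals appears, so rationalizing has nothing to cancel.
- l'Hôpital's rule (0/0): evaluation at the point is determinate, so the rule has nothing to repair.


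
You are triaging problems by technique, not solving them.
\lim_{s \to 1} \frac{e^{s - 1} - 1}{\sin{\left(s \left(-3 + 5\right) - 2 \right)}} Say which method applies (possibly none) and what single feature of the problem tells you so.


Verdict: l'Hôpital's rule (0/0) — the 0/0 form at 1 is the signature situation for l'Hôpital's rule. Known elementary limits would finish this too — the rule just bypasses the case analysis.


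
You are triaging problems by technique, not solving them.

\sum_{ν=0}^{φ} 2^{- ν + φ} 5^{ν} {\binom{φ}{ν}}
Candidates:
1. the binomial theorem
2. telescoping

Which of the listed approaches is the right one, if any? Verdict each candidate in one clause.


Best approach: the binomial theorem — binomial coefficients against complementary powers of 5 and 2: recognize the binomial expansion and resum.
- the binomial theorem: a fit — the right tool for this form.
- telescoping: the summand is not presented as a shifted difference — a telescoping rewrite may exist, but the displayed structure does not offer one.


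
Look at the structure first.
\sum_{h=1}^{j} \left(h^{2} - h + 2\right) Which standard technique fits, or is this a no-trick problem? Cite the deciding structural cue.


Verdict: no special technique — the summand is a plain polynomial in h (expanding first if it arrives factored); standard power-sum formulas evaluate it term by term.


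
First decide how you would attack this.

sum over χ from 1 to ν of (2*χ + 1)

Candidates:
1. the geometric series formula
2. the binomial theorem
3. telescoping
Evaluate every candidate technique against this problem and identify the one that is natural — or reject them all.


Method: no special technique — no cancellation, no constant ratio, no binomial weights — just polynomial terms summed directly.
- the geometric series formula: the term-to-term ratio drifts with the index — the one thing the geometric formula cannot absorb.
- the binomial theorem: the terms lack the binomial-coefficient-weighted complementary-power pattern of an expansion.
- telescoping: in the displayed form, no term reappears at a neighboring index to cancel against.


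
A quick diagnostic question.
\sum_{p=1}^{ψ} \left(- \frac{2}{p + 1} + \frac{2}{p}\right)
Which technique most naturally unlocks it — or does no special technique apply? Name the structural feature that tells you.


Best approach: telescoping — this sum is a zipper: each term contributes \frac{2}{p} and removes the next index's value, which the following term puts back, closing term by term.


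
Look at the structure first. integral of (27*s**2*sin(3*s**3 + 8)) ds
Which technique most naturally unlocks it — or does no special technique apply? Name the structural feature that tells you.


Verdict: u-substitution — a chain-rule shadow: 27*s**2 alongside a function of 3*s**3 + 8 means u = 3*s**3 + 8 unwinds the composition in one step.


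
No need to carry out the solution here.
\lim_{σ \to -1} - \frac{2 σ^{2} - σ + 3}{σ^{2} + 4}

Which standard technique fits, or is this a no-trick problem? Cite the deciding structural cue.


Technique: no special technique — the expression is continuous at -1 — substitute and evaluate; no indeterminate form appears.


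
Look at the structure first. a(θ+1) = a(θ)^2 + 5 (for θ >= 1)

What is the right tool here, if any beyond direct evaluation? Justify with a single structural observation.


Verdict: no special technique — the unknown enters the rule nonlinearly, not as a weighted sum — no linear method is even well-posed.


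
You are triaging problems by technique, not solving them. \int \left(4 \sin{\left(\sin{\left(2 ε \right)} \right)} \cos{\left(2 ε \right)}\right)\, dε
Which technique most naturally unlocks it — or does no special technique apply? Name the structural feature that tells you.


Best approach: u-substitution — collected, the integrand has one factor that is, up to a constant, the derivative of an inner expression the rest depends on — substitute for that inner expression.


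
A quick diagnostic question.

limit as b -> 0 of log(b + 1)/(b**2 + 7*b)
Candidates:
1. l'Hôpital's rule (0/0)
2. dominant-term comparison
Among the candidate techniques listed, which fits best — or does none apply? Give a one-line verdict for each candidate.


Technique: l'Hôpital's rule (0/0) — plug in 0: top and bottom both hit zero, so differentiate each and retry. The standard small-argument limits would also carry it; the rule is the systematic route.
- l'Hôpital's rule (0/0): applies; the problem has the shape this method handles.
- dominant-term comparison: this is not a rational comparison of growth rates at infinity.
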